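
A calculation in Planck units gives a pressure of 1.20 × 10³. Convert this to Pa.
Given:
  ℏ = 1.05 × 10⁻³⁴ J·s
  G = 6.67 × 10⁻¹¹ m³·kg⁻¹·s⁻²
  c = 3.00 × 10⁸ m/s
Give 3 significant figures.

One Planck pressure: p_P = c⁷/(ℏG²) = 4.68 × 10¹¹³ Pa.
1.20 × 10³ × 4.68 × 10¹¹³ Pa = 5.62 × 10¹¹⁶ Pa

5.62 × 10¹¹⁶ Pa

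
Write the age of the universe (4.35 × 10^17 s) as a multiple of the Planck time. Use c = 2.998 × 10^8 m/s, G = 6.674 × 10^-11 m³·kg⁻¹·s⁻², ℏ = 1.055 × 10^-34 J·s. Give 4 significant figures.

Planck time: t_P = √(ℏG/c⁵) = 5.392 × 10^-44 s.
4.35 × 10^17 / 5.392 × 10^-44 = 8.068 × 10^60

8.068 × 10^60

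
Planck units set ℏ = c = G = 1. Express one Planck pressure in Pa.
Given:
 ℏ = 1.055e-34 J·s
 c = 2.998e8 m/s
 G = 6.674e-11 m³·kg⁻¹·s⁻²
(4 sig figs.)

From ℏ = c = G = 1 the pressure scale is p_P = c⁷/(ℏG²).
  = 2.177e59 / 4.699e-55
  = 4.632e113 Pa

4.632e113 Pa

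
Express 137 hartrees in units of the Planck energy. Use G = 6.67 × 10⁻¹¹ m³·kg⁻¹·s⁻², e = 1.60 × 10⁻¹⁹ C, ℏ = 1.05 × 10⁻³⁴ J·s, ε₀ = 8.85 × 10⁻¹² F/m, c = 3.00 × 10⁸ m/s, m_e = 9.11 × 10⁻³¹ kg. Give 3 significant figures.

3.07 × 10⁻²⁵

hartree: E_h = m_e e⁴/(4πε₀ℏ)² = 4.38 × 10⁻¹⁸ J
Planck energy: E_P = √(ℏc⁵/G) = 1.96 × 10⁹ J
137 × 4.38 × 10⁻¹⁸ / 1.96 × 10⁹ = 3.07 × 10⁻²⁵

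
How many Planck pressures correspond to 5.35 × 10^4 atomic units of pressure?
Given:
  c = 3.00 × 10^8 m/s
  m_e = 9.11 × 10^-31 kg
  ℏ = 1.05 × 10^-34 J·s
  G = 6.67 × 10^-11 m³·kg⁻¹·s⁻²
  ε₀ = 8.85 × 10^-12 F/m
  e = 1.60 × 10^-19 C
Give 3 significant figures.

3.44 × 10^-96

atomic unit of pressure: P_au = E_h/a₀³ = m_e⁴e¹⁰/((4πε₀)⁵ℏ⁸) = 3.01 × 10^13 Pa
Planck pressure: p_P = c⁷/(ℏG²) = 4.68 × 10^113 Pa
5.35 × 10^4 × 3.01 × 10^13 / 4.68 × 10^113 = 3.44 × 10^-96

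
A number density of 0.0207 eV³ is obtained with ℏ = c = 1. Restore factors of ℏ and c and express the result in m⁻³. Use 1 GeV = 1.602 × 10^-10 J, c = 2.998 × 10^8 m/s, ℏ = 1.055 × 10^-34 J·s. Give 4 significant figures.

Number density is [L]⁻³ = [E]³/(ℏc)³.
1 GeV³ → 1/(ℏc)³ × (1 GeV in J)³ = 1.299 × 10^47 m⁻³.
Convert the energy scale: 0.0207 eV³ = 2.07 × 10^-29 GeV³.
Result: 2.07 × 10^-29 × 1.299 × 10^47 = 2.690 × 10^18 m⁻³.

2.690 × 10^18 m⁻³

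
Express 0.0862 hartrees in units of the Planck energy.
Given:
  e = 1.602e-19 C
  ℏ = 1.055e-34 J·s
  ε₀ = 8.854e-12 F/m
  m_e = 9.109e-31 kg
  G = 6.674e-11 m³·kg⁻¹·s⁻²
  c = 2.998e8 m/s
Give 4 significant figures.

hartree: E_h = m_e e⁴/(4πε₀ℏ)² = 4.354e-18 J
Planck energy: E_P = √(ℏc⁵/G) = 1.957e9 J
0.0862 × 4.354e-18 / 1.957e9 = 1.918e-28

1.918e-28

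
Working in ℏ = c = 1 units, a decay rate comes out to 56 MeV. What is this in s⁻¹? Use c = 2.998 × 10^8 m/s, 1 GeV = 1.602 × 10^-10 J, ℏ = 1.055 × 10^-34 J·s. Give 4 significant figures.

8.504 × 10^22 s⁻¹

A rate is [E]/ℏ; divide by ℏ.
1 GeV → 1/ℏ × (1 GeV in J) = 1.518 × 10^24 s⁻¹.
Convert the energy scale: 56 MeV = 0.0560 GeV.
Result: 0.0560 × 1.518 × 10^24 = 8.504 × 10^22 s⁻¹.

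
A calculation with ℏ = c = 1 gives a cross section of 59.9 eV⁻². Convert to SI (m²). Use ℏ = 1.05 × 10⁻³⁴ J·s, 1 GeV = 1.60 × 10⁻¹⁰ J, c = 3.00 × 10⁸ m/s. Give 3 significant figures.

Area is [L]² = [E]⁻²·(ℏc)²; restore (ℏc)².
1 GeV⁻² → (ℏc)² × (1 GeV in J)⁻² = 3.88 × 10⁻³² m².
Convert the energy scale: 59.9 eV⁻² = 5.99 × 10¹⁹ GeV⁻².
Result: 5.99 × 10¹⁹ × 3.88 × 10⁻³² = 2.32 × 10⁻¹² m².

2.32 × 10⁻¹² m²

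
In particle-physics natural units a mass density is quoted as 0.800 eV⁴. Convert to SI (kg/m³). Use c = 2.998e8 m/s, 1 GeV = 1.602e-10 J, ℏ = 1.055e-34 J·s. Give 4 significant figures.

Mass density is [E]/(c²[L]³) = [E]⁴/(ℏ³c⁵).
1 GeV⁴ → 1/(ℏ³c⁵) × (1 GeV in J)⁴ = 2.316e20 kg/m³.
Convert the energy scale: 0.800 eV⁴ = 8.00e-37 GeV⁴.
Result: 8.00e-37 × 2.316e20 = 1.853e-16 kg/m³.

1.853e-16 kg/m³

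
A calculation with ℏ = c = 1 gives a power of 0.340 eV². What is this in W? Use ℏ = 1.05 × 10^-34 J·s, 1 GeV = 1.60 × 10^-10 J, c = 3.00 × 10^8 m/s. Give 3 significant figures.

Power is [E]/[T] = [E]²/ℏ.
1 GeV² → 1/ℏ × (1 GeV in J)² = 2.44 × 10^14 W.
Convert the energy scale: 0.340 eV² = 3.40 × 10^-19 GeV².
Result: 3.40 × 10^-19 × 2.44 × 10^14 = 8.29 × 10^-5 W.

8.29 × 10^-5 W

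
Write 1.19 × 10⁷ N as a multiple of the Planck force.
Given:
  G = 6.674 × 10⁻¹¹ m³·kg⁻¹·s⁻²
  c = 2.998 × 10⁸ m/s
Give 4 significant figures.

9.831 × 10⁻³⁸

Planck force: F_P = c⁴/G = 1.210 × 10⁴⁴ N.
1.19 × 10⁷ / 1.210 × 10⁴⁴ = 9.831 × 10⁻³⁸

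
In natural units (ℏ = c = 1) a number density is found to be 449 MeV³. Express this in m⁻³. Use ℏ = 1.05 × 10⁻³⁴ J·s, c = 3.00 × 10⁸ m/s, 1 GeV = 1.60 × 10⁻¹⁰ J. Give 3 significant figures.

Number density is [L]⁻³ = [E]³/(ℏc)³.
1 GeV³ → 1/(ℏc)³ × (1 GeV in J)³ = 1.31 × 10⁴⁷ m⁻³.
Convert the energy scale: 449 MeV³ = 4.49 × 10⁻⁷ GeV³.
Result: 4.49 × 10⁻⁷ × 1.31 × 10⁴⁷ = 5.88 × 10⁴⁰ m⁻³.

5.88 × 10⁴⁰ m⁻³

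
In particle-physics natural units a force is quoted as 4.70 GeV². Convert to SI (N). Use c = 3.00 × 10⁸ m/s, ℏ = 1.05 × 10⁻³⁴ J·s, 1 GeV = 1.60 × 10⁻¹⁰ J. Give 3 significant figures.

Force is [E]/[L] = [E]²/(ℏc); restore (ℏc)⁻¹.
1 GeV² → 1/(ℏc) × (1 GeV in J)² = 8.13 × 10⁵ N.
Result: 4.70 × 8.13 × 10⁵ = 3.82 × 10⁶ N.

3.82 × 10⁶ N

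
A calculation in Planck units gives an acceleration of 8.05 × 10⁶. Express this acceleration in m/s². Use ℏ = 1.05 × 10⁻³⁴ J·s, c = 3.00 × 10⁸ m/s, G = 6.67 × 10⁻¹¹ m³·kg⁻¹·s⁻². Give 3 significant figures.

One Planck acceleration: a_P = √(c⁷/(ℏG)) = 5.59 × 10⁵¹ m/s².
8.05 × 10⁶ × 5.59 × 10⁵¹ m/s² = 4.50 × 10⁵⁸ m/s²

4.50 × 10⁵⁸ m/s²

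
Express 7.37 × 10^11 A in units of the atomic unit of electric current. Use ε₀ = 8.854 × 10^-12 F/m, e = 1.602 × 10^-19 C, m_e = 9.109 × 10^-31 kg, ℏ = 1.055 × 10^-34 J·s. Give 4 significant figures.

atomic unit of electric current: I_au = e E_h/ℏ = m_e e⁵/((4πε₀)²ℏ³) = 6.612 × 10^-3 A.
7.37 × 10^11 / 6.612 × 10^-3 = 1.115 × 10^14

1.115 × 10^14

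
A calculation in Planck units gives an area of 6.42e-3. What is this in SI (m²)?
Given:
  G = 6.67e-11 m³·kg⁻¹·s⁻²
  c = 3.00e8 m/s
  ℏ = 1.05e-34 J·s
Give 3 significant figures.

1.67e-72 m²

One Planck area: A_P = ℏG/c³ = 2.59e-70 m².
6.42e-3 × 2.59e-70 m² = 1.67e-72 m²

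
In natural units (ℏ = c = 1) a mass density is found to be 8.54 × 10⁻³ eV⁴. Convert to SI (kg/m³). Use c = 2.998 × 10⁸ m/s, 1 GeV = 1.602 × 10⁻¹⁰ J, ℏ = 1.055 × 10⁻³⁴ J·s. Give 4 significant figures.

1.978 × 10⁻¹⁸ kg/m³

Mass density is [E]/(c²[L]³) = [E]⁴/(ℏ³c⁵).
1 GeV⁴ → 1/(ℏ³c⁵) × (1 GeV in J)⁴ = 2.316 × 10²⁰ kg/m³.
Convert the energy scale: 8.54 × 10⁻³ eV⁴ = 8.54 × 10⁻³⁹ GeV⁴.
Result: 8.54 × 10⁻³⁹ × 2.316 × 10²⁰ = 1.978 × 10⁻¹⁸ kg/m³.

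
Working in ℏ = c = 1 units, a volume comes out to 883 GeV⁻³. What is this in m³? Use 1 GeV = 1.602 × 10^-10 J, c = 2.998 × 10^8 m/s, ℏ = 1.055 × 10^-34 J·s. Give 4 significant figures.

Volume is [L]³ = [E]⁻³·(ℏc)³.
1 GeV⁻³ → (ℏc)³ × (1 GeV in J)⁻³ = 7.696 × 10^-48 m³.
Result: 883 × 7.696 × 10^-48 = 6.796 × 10^-45 m³.

6.796 × 10^-45 m³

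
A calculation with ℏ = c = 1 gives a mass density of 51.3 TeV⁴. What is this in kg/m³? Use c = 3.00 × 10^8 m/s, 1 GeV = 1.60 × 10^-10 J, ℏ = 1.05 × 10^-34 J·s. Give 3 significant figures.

1.20 × 10^34 kg/m³

Mass density is [E]/(c²[L]³) = [E]⁴/(ℏ³c⁵).
1 GeV⁴ → 1/(ℏ³c⁵) × (1 GeV in J)⁴ = 2.33 × 10^20 kg/m³.
Convert the energy scale: 51.3 TeV⁴ = 5.13 × 10^13 GeV⁴.
Result: 5.13 × 10^13 × 2.33 × 10^20 = 1.20 × 10^34 kg/m³.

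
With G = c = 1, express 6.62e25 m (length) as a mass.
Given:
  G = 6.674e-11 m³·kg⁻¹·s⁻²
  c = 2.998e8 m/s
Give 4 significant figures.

Length → mass via c²/G.
6.62e25 m × (c²/G) = 8.915e52 kg

8.915e52 kg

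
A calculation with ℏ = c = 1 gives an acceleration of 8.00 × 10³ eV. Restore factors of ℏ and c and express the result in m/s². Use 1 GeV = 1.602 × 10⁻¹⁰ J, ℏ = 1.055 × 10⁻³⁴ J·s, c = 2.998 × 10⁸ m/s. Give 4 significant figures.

3.642 × 10²⁷ m/s²

Acceleration is [L]/[T]² = c·[E]/ℏ.
1 GeV → c/ℏ × (1 GeV in J) = 4.552 × 10³² m/s².
Convert the energy scale: 8.00 × 10³ eV = 8.00 × 10⁻⁶ GeV.
Result: 8.00 × 10⁻⁶ × 4.552 × 10³² = 3.642 × 10²⁷ m/s².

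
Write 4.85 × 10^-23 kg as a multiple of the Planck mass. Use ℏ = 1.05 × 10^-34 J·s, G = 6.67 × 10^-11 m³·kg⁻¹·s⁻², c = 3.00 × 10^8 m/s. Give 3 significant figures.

Planck mass: m_P = √(ℏc/G) = 2.17 × 10^-8 kg.
4.85 × 10^-23 / 2.17 × 10^-8 = 2.23 × 10^-15

2.23 × 10^-15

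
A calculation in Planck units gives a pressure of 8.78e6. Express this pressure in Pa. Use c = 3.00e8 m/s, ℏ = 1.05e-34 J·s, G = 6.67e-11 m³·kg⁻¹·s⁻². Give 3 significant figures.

4.11e120 Pa

One Planck pressure: p_P = c⁷/(ℏG²) = 4.68e113 Pa.
8.78e6 × 4.68e113 Pa = 4.11e120 Pa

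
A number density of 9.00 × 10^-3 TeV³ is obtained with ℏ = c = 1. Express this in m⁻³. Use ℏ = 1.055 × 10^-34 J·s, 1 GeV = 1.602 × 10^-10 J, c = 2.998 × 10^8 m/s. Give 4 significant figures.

1.169 × 10^54 m⁻³

Number density is [L]⁻³ = [E]³/(ℏc)³.
1 GeV³ → 1/(ℏc)³ × (1 GeV in J)³ = 1.299 × 10^47 m⁻³.
Convert the energy scale: 9.00 × 10^-3 TeV³ = 9.00 × 10^6 GeV³.
Result: 9.00 × 10^6 × 1.299 × 10^47 = 1.169 × 10^54 m⁻³.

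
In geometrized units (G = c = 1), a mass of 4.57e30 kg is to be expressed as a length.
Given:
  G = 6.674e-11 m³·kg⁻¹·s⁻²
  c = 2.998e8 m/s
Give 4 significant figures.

3.393e3 m

In G = c = 1 units mass has dimensions of length; the conversion factor is G/c².
4.57e30 kg × (G/c²) = 3.393e3 m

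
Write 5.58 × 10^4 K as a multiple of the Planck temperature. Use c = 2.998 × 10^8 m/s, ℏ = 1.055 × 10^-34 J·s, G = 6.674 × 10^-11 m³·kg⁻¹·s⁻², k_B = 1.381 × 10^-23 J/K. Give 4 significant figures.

3.938 × 10^-28

Planck temperature: T_P = √(ℏc⁵/G) / k_B = 1.417 × 10^32 K.
5.58 × 10^4 / 1.417 × 10^32 = 3.938 × 10^-28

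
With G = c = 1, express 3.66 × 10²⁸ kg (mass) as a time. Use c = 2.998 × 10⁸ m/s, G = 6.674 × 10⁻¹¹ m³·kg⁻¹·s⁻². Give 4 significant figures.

9.065 × 10⁻⁸ s

Mass → time via G/c³.
3.66 × 10²⁸ kg × (G/c³) = 9.065 × 10⁻⁸ s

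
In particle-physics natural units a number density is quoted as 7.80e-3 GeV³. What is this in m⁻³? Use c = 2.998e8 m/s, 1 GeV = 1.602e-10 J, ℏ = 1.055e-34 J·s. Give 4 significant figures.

1.014e45 m⁻³

Number density is [L]⁻³ = [E]³/(ℏc)³.
1 GeV³ → 1/(ℏc)³ × (1 GeV in J)³ = 1.299e47 m⁻³.
Result: 7.80e-3 × 1.299e47 = 1.014e45 m⁻³.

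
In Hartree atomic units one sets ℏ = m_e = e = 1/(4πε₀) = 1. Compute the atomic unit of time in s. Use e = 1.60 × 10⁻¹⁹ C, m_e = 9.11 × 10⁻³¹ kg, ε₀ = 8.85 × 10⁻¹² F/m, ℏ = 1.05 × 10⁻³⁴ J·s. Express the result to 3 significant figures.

2.40 × 10⁻¹⁷ s

τ_au = (4πε₀)²ℏ³/(m_e e⁴)
E_h = 4.38 × 10⁻¹⁸ J
ℏ/E_h = 2.40 × 10⁻¹⁷ s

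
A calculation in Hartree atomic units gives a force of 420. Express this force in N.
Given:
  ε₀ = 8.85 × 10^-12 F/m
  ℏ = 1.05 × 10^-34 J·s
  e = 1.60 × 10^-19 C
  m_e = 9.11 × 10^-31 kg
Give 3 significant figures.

3.50 × 10^-5 N

One atomic unit of force: F_au = E_h/a₀ = m_e²e⁶/((4πε₀)³ℏ⁴) = 8.33 × 10^-8 N.
420 × 8.33 × 10^-8 N = 3.50 × 10^-5 N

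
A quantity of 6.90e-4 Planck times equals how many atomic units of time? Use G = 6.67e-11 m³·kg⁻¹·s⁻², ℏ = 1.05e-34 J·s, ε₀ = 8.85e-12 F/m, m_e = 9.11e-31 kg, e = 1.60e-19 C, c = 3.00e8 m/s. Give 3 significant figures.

1.54e-30

Planck time: t_P = √(ℏG/c⁵) = 5.37e-44 s
atomic unit of time: τ_au = (4πε₀)²ℏ³/(m_e e⁴) = 2.40e-17 s
6.90e-4 × 5.37e-44 / 2.40e-17 = 1.54e-30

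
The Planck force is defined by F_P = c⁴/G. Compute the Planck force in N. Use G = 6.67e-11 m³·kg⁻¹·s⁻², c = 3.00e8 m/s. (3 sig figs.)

1.21e44 N

F_P = c⁴/G
  = 8.10e33 / 6.67e-11
  = 1.21e44 N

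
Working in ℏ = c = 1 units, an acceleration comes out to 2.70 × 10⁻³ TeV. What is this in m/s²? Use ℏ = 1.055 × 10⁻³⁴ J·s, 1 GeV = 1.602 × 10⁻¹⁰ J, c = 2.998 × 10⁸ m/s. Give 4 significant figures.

Acceleration is [L]/[T]² = c·[E]/ℏ.
1 GeV → c/ℏ × (1 GeV in J) = 4.552 × 10³² m/s².
Convert the energy scale: 2.70 × 10⁻³ TeV = 2.70 GeV.
Result: 2.70 × 4.552 × 10³² = 1.229 × 10³³ m/s².

1.229 × 10³³ m/s²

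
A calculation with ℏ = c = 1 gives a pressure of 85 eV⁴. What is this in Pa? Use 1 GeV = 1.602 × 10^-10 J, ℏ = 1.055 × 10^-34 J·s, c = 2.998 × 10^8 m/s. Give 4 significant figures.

1.769 × 10^3 Pa

Pressure is [E]/[L]³ = [E]⁴/(ℏc)³.
1 GeV⁴ → 1/(ℏc)³ × (1 GeV in J)⁴ = 2.082 × 10^37 Pa.
Convert the energy scale: 85 eV⁴ = 8.50 × 10^-35 GeV⁴.
Result: 8.50 × 10^-35 × 2.082 × 10^37 = 1.769 × 10^3 Pa.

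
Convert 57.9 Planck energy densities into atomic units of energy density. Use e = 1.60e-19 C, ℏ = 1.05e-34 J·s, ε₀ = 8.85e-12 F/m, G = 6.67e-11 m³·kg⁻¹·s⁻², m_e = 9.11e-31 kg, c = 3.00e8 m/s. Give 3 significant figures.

Planck energy density: u_P = c⁷/(ℏG²) = 4.68e113 J/m³
atomic unit of energy density: u_au = E_h/a₀³ = m_e⁴e¹⁰/((4πε₀)⁵ℏ⁸) = 3.01e13 J/m³
57.9 × 4.68e113 / 3.01e13 = 9.00e101

9.00e101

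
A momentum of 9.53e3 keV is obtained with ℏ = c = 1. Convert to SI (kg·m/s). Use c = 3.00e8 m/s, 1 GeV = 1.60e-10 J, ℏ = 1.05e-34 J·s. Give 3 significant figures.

Momentum is [E]/c; divide by c.
1 GeV → 1/c × (1 GeV in J) = 5.33e-19 kg·m/s.
Convert the energy scale: 9.53e3 keV = 9.53e-3 GeV.
Result: 9.53e-3 × 5.33e-19 = 5.08e-21 kg·m/s.

5.08e-21 kg·m/s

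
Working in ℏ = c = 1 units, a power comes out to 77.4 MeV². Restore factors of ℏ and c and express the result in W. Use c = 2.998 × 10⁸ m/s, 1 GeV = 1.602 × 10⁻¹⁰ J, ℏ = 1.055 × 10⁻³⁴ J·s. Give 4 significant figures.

Power is [E]/[T] = [E]²/ℏ.
1 GeV² → 1/ℏ × (1 GeV in J)² = 2.433 × 10¹⁴ W.
Convert the energy scale: 77.4 MeV² = 7.74 × 10⁻⁵ GeV².
Result: 7.74 × 10⁻⁵ × 2.433 × 10¹⁴ = 1.883 × 10¹⁰ W.

1.883 × 10¹⁰ W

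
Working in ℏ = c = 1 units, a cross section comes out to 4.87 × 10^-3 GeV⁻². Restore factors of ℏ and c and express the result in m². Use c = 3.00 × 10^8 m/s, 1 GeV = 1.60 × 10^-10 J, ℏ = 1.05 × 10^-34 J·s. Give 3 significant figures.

1.89 × 10^-34 m²

Area is [L]² = [E]⁻²·(ℏc)²; restore (ℏc)².
1 GeV⁻² → (ℏc)² × (1 GeV in J)⁻² = 3.88 × 10^-32 m².
Result: 4.87 × 10^-3 × 3.88 × 10^-32 = 1.89 × 10^-34 m².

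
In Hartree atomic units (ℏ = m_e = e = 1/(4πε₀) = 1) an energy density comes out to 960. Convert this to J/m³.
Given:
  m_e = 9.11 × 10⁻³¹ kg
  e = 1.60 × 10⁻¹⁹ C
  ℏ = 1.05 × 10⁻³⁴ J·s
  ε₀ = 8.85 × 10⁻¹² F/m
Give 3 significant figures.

2.89 × 10¹⁶ J/m³

One atomic unit of energy density: u_au = E_h/a₀³ = m_e⁴e¹⁰/((4πε₀)⁵ℏ⁸) = 3.01 × 10¹³ J/m³.
960 × 3.01 × 10¹³ J/m³ = 2.89 × 10¹⁶ J/m³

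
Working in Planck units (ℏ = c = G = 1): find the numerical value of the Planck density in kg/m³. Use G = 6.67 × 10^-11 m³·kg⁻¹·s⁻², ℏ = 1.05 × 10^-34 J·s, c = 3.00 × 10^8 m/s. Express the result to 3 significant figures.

The unique combination of the constants set to 1 with dimensions of density is ρ_P = c⁵/(ℏG²).
  = 2.43 × 10^42 / 4.67 × 10^-55
  = 5.20 × 10^96 kg/m³

5.20 × 10^96 kg/m³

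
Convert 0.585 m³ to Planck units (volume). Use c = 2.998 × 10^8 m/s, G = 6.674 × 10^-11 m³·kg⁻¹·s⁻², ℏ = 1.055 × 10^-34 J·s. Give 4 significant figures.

Planck volume: V_P = (ℏG/c³)^(3/2) = 4.224 × 10^-105 m³.
0.585 / 4.224 × 10^-105 = 1.385 × 10^104

1.385 × 10^104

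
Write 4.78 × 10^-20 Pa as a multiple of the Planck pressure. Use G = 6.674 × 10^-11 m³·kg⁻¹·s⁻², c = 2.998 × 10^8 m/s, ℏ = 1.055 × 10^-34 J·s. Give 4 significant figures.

Planck pressure: p_P = c⁷/(ℏG²) = 4.632 × 10^113 Pa.
4.78 × 10^-20 / 4.632 × 10^113 = 1.032 × 10^-133

1.032 × 10^-133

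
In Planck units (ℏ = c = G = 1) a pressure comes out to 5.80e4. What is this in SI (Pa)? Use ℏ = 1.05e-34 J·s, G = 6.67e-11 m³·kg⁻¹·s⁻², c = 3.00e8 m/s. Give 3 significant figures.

2.72e118 Pa

One Planck pressure: p_P = c⁷/(ℏG²) = 4.68e113 Pa.
5.80e4 × 4.68e113 Pa = 2.72e118 Pa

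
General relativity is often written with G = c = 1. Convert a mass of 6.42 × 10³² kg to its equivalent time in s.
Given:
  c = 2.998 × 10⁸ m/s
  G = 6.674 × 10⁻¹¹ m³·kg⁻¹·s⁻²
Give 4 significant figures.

Mass → time via G/c³.
6.42 × 10³² kg × (G/c³) = 1.590 × 10⁻³ s

1.590 × 10⁻³ s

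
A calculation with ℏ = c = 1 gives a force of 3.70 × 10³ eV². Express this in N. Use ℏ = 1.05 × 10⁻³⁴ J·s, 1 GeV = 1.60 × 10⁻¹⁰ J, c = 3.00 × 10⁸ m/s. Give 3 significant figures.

3.01 × 10⁻⁹ N

Force is [E]/[L] = [E]²/(ℏc); restore (ℏc)⁻¹.
1 GeV² → 1/(ℏc) × (1 GeV in J)² = 8.13 × 10⁵ N.
Convert the energy scale: 3.70 × 10³ eV² = 3.70 × 10⁻¹⁵ GeV².
Result: 3.70 × 10⁻¹⁵ × 8.13 × 10⁵ = 3.01 × 10⁻⁹ N.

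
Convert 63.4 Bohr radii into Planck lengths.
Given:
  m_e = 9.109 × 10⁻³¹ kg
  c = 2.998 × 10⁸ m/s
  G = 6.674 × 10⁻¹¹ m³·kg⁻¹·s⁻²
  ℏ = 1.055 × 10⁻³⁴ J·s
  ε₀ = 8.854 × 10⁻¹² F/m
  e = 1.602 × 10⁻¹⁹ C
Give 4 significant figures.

2.078 × 10²⁶

Bohr radius: a₀ = 4πε₀ℏ²/(m_e e²) = 5.297 × 10⁻¹¹ m
Planck length: ℓ_P = √(ℏG/c³) = 1.616 × 10⁻³⁵ m
63.4 × 5.297 × 10⁻¹¹ / 1.616 × 10⁻³⁵ = 2.078 × 10²⁶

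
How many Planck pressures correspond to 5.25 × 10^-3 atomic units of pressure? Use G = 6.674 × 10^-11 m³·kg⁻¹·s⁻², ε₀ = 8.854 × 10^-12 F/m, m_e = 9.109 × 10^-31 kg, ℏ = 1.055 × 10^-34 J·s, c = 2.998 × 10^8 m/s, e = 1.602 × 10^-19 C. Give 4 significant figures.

3.320 × 10^-103

atomic unit of pressure: P_au = E_h/a₀³ = m_e⁴e¹⁰/((4πε₀)⁵ℏ⁸) = 2.929 × 10^13 Pa
Planck pressure: p_P = c⁷/(ℏG²) = 4.632 × 10^113 Pa
5.25 × 10^-3 × 2.929 × 10^13 / 4.632 × 10^113 = 3.320 × 10^-103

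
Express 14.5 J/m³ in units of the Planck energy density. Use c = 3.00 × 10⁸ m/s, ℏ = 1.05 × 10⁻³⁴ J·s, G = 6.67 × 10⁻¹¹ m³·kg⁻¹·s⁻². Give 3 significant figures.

Planck energy density: u_P = c⁷/(ℏG²) = 4.68 × 10¹¹³ J/m³.
14.5 / 4.68 × 10¹¹³ = 3.10 × 10⁻¹¹³

3.10 × 10⁻¹¹³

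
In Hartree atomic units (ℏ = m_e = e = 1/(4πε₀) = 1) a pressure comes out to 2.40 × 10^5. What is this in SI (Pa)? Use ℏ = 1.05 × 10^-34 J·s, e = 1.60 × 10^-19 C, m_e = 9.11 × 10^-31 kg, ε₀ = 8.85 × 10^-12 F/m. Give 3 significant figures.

7.23 × 10^18 Pa

One atomic unit of pressure: P_au = E_h/a₀³ = m_e⁴e¹⁰/((4πε₀)⁵ℏ⁸) = 3.01 × 10^13 Pa.
2.40 × 10^5 × 3.01 × 10^13 Pa = 7.23 × 10^18 Pa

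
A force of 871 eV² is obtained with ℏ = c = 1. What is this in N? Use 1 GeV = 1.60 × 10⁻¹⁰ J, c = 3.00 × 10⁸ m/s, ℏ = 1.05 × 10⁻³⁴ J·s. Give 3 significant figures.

Force is [E]/[L] = [E]²/(ℏc); restore (ℏc)⁻¹.
1 GeV² → 1/(ℏc) × (1 GeV in J)² = 8.13 × 10⁵ N.
Convert the energy scale: 871 eV² = 8.71 × 10⁻¹⁶ GeV².
Result: 8.71 × 10⁻¹⁶ × 8.13 × 10⁵ = 7.08 × 10⁻¹⁰ N.

7.08 × 10⁻¹⁰ N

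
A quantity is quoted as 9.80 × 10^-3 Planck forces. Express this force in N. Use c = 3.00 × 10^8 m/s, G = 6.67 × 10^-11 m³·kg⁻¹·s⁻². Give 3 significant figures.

1.19 × 10^42 N

One Planck force: F_P = c⁴/G = 1.21 × 10^44 N.
9.80 × 10^-3 × 1.21 × 10^44 N = 1.19 × 10^42 N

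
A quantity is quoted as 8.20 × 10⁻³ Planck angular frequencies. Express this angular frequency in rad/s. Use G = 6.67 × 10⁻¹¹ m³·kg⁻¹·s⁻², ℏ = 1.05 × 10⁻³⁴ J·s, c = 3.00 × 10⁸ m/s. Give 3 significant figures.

One Planck angular frequency: ω_P = √(c⁵/(ℏG)) = 1.86 × 10⁴³ rad/s.
8.20 × 10⁻³ × 1.86 × 10⁴³ rad/s = 1.53 × 10⁴¹ rad/s

1.53 × 10⁴¹ rad/s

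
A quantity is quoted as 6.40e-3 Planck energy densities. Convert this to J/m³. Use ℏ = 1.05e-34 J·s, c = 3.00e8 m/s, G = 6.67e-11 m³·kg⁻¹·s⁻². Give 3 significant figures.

One Planck energy density: u_P = c⁷/(ℏG²) = 4.68e113 J/m³.
6.40e-3 × 4.68e113 J/m³ = 3.00e111 J/m³

3.00e111 J/m³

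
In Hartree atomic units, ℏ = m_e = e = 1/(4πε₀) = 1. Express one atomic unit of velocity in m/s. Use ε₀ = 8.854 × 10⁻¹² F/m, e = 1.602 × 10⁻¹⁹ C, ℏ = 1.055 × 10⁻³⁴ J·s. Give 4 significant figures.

From ℏ = m_e = e = 1/(4πε₀) = 1 the velocity scale is v_au = e²/(4πε₀ℏ).
  = 2.566 × 10⁻³⁸ / 1.174 × 10⁻⁴⁴
  = 2.186 × 10⁶ m/s

2.186 × 10⁶ m/s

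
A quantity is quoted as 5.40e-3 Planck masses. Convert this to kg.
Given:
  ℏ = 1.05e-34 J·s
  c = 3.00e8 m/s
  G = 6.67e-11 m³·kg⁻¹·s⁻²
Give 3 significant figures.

1.17e-10 kg

One Planck mass: m_P = √(ℏc/G) = 2.17e-8 kg.
5.40e-3 × 2.17e-8 kg = 1.17e-10 kg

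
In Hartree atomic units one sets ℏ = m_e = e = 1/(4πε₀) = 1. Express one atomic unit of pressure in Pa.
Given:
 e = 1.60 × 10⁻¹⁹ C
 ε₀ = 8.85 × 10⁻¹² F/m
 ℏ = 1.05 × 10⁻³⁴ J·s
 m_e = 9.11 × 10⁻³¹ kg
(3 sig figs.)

P_au = E_h/a₀³ = m_e⁴e¹⁰/((4πε₀)⁵ℏ⁸)
E_h = 4.38 × 10⁻¹⁸ J
a₀ = 5.26 × 10⁻¹¹ m
E_h/a₀³ = 3.01 × 10¹³ Pa

3.01 × 10¹³ Pa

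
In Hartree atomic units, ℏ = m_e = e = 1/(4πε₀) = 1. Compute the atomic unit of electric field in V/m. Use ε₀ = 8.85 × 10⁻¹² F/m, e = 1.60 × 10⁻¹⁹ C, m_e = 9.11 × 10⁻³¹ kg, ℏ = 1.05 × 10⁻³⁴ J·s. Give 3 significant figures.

The unique combination of the constants set to 1 with dimensions of electric field is E_au = E_h/(e a₀) = m_e²e⁵/((4πε₀)³ℏ⁴).
E_h = 4.38 × 10⁻¹⁸ J
a₀ = 5.26 × 10⁻¹¹ m
E_h/(e·a₀) = 5.20 × 10¹¹ V/m

5.20 × 10¹¹ V/m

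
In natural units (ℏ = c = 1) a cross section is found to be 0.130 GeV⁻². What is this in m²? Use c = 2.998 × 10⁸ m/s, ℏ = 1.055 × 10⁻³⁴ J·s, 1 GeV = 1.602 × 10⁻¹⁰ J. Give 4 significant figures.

5.067 × 10⁻³³ m²

Area is [L]² = [E]⁻²·(ℏc)²; restore (ℏc)².
1 GeV⁻² → (ℏc)² × (1 GeV in J)⁻² = 3.898 × 10⁻³² m².
Result: 0.130 × 3.898 × 10⁻³² = 5.067 × 10⁻³³ m².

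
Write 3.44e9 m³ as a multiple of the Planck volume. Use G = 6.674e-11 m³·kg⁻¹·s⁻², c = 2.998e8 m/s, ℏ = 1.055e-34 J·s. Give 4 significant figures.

8.144e113

Planck volume: V_P = (ℏG/c³)^(3/2) = 4.224e-105 m³.
3.44e9 / 4.224e-105 = 8.144e113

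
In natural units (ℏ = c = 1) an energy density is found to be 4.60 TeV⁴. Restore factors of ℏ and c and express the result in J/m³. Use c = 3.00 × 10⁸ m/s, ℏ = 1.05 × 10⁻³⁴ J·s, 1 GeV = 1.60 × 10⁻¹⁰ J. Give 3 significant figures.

[E]/[L]³ = [E]⁴/(ℏc)³; restore (ℏc)⁻³.
1 GeV⁴ → 1/(ℏc)³ × (1 GeV in J)⁴ = 2.10 × 10³⁷ J/m³.
Convert the energy scale: 4.60 TeV⁴ = 4.60 × 10¹² GeV⁴.
Result: 4.60 × 10¹² × 2.10 × 10³⁷ = 9.65 × 10⁴⁹ J/m³.

9.65 × 10⁴⁹ J/m³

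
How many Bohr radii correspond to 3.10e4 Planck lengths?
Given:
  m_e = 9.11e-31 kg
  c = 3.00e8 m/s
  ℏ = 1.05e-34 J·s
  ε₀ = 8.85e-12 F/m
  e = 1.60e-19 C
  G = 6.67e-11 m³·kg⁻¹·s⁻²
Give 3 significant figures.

9.50e-21

Planck length: ℓ_P = √(ℏG/c³) = 1.61e-35 m
Bohr radius: a₀ = 4πε₀ℏ²/(m_e e²) = 5.26e-11 m
3.10e4 × 1.61e-35 / 5.26e-11 = 9.50e-21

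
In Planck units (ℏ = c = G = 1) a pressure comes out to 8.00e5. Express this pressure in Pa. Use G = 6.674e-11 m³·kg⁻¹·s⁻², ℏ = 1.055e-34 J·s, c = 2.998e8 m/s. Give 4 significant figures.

3.706e119 Pa

One Planck pressure: p_P = c⁷/(ℏG²) = 4.632e113 Pa.
8.00e5 × 4.632e113 Pa = 3.706e119 Pa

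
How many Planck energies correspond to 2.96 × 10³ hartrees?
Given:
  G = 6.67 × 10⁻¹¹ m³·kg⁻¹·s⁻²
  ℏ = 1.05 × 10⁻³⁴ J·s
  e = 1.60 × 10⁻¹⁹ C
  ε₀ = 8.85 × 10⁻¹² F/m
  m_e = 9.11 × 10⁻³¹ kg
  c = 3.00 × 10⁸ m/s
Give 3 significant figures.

6.63 × 10⁻²⁴

hartree: E_h = m_e e⁴/(4πε₀ℏ)² = 4.38 × 10⁻¹⁸ J
Planck energy: E_P = √(ℏc⁵/G) = 1.96 × 10⁹ J
2.96 × 10³ × 4.38 × 10⁻¹⁸ / 1.96 × 10⁹ = 6.63 × 10⁻²⁴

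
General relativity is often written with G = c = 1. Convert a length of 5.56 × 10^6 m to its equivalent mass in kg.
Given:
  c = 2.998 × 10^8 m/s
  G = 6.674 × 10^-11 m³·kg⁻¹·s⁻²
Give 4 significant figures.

Length → mass via c²/G.
5.56 × 10^6 m × (c²/G) = 7.488 × 10^33 kg

7.488 × 10^33 kg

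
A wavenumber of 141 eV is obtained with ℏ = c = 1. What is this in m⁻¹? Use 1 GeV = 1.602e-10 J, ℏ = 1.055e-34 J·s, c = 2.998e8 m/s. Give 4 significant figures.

Inverse length is [E]/(ℏc).
1 GeV → 1/(ℏc) × (1 GeV in J) = 5.065e15 m⁻¹.
Convert the energy scale: 141 eV = 1.41e-7 GeV.
Result: 1.41e-7 × 5.065e15 = 7.142e8 m⁻¹.

7.142e8 m⁻¹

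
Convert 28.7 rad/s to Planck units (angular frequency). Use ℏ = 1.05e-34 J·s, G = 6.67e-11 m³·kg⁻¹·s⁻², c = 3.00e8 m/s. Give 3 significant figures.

Planck angular frequency: ω_P = √(c⁵/(ℏG)) = 1.86e43 rad/s.
28.7 / 1.86e43 = 1.54e-42

1.54e-42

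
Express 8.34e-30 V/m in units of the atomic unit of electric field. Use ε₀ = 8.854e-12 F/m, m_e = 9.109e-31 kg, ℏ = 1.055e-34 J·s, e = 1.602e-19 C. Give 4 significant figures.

1.625e-41

atomic unit of electric field: E_au = E_h/(e a₀) = m_e²e⁵/((4πε₀)³ℏ⁴) = 5.131e11 V/m.
8.34e-30 / 5.131e11 = 1.625e-41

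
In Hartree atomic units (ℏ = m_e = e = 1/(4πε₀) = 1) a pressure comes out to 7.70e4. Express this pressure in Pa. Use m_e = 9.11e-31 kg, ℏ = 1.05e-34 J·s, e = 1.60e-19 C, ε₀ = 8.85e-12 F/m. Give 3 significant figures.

One atomic unit of pressure: P_au = E_h/a₀³ = m_e⁴e¹⁰/((4πε₀)⁵ℏ⁸) = 3.01e13 Pa.
7.70e4 × 3.01e13 Pa = 2.32e18 Pa

2.32e18 Pa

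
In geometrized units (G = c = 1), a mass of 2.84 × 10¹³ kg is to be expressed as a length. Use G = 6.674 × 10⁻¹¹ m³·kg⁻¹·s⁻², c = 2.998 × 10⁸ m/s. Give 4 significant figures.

In G = c = 1 units mass has dimensions of length; the conversion factor is G/c².
2.84 × 10¹³ kg × (G/c²) = 2.109 × 10⁻¹⁴ m

2.109 × 10⁻¹⁴ m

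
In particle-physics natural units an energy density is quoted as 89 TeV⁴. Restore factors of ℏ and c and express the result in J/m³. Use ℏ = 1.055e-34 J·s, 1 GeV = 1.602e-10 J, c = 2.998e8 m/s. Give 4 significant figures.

1.853e51 J/m³

[E]/[L]³ = [E]⁴/(ℏc)³; restore (ℏc)⁻³.
1 GeV⁴ → 1/(ℏc)³ × (1 GeV in J)⁴ = 2.082e37 J/m³.
Convert the energy scale: 89 TeV⁴ = 8.90e13 GeV⁴.
Result: 8.90e13 × 2.082e37 = 1.853e51 J/m³.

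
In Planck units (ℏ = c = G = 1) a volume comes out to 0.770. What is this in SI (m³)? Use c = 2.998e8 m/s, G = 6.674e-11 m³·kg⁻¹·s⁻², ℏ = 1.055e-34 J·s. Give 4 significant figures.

One Planck volume: V_P = (ℏG/c³)^(3/2) = 4.224e-105 m³.
0.770 × 4.224e-105 m³ = 3.252e-105 m³

3.252e-105 m³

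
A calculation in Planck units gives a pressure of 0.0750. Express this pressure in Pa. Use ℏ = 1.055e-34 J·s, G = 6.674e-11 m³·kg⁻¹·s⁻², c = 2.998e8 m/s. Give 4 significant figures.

One Planck pressure: p_P = c⁷/(ℏG²) = 4.632e113 Pa.
0.0750 × 4.632e113 Pa = 3.474e112 Pa

3.474e112 Pa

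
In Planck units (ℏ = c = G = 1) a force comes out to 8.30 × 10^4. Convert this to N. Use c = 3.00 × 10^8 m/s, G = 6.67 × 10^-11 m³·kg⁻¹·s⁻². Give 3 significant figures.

One Planck force: F_P = c⁴/G = 1.21 × 10^44 N.
8.30 × 10^4 × 1.21 × 10^44 N = 1.01 × 10^49 N

1.01 × 10^49 N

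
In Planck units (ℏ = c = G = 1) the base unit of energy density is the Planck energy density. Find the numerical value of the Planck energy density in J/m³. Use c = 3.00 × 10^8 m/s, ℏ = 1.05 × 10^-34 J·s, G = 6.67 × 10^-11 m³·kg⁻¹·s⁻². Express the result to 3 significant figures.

4.68 × 10^113 J/m³

u_P = c⁷/(ℏG²)
  = 2.19 × 10^59 / 4.67 × 10^-55
  = 4.68 × 10^113 J/m³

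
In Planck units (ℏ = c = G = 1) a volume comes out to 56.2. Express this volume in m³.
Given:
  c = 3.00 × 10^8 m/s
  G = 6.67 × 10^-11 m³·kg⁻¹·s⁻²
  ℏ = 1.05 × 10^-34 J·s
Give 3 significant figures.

2.35 × 10^-103 m³

One Planck volume: V_P = (ℏG/c³)^(3/2) = 4.18 × 10^-105 m³.
56.2 × 4.18 × 10^-105 m³ = 2.35 × 10^-103 m³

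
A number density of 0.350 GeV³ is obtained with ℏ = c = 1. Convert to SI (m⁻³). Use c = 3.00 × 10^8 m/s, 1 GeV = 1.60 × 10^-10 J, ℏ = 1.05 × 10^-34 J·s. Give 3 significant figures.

4.59 × 10^46 m⁻³

Number density is [L]⁻³ = [E]³/(ℏc)³.
1 GeV³ → 1/(ℏc)³ × (1 GeV in J)³ = 1.31 × 10^47 m⁻³.
Result: 0.350 × 1.31 × 10^47 = 4.59 × 10^46 m⁻³.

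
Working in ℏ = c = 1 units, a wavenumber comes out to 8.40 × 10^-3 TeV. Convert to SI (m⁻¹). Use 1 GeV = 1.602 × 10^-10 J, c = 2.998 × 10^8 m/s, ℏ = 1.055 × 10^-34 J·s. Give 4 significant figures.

Inverse length is [E]/(ℏc).
1 GeV → 1/(ℏc) × (1 GeV in J) = 5.065 × 10^15 m⁻¹.
Convert the energy scale: 8.40 × 10^-3 TeV = 8.40 GeV.
Result: 8.40 × 5.065 × 10^15 = 4.255 × 10^16 m⁻¹.

4.255 × 10^16 m⁻¹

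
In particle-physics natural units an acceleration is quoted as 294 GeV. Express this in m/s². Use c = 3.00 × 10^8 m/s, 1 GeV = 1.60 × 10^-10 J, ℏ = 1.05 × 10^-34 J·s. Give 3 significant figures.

1.34 × 10^35 m/s²

Acceleration is [L]/[T]² = c·[E]/ℏ.
1 GeV → c/ℏ × (1 GeV in J) = 4.57 × 10^32 m/s².
Result: 294 × 4.57 × 10^32 = 1.34 × 10^35 m/s².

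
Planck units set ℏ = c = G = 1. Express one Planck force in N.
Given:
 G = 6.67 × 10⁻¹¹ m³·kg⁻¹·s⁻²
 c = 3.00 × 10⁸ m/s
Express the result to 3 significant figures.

1.21 × 10⁴⁴ N

Dimensional analysis gives F_P = c⁴/G.
  = 8.10 × 10³³ / 6.67 × 10⁻¹¹
  = 1.21 × 10⁴⁴ N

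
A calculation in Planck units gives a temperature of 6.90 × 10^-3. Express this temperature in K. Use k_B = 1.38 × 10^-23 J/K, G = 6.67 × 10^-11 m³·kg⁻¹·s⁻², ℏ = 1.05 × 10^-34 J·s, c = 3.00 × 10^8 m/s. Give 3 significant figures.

One Planck temperature: T_P = √(ℏc⁵/G) / k_B = 1.42 × 10^32 K.
6.90 × 10^-3 × 1.42 × 10^32 K = 9.78 × 10^29 K

9.78 × 10^29 K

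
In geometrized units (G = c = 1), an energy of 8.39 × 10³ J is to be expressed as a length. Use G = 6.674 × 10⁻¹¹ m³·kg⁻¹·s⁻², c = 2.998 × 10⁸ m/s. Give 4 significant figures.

Energy → length via G/c⁴.
8.39 × 10³ J × (G/c⁴) = 6.931 × 10⁻⁴¹ m

6.931 × 10⁻⁴¹ m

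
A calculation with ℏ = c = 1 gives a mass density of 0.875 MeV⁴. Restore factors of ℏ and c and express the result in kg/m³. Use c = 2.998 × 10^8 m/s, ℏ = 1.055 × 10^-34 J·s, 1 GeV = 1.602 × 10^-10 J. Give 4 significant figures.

2.026 × 10^8 kg/m³

Mass density is [E]/(c²[L]³) = [E]⁴/(ℏ³c⁵).
1 GeV⁴ → 1/(ℏ³c⁵) × (1 GeV in J)⁴ = 2.316 × 10^20 kg/m³.
Convert the energy scale: 0.875 MeV⁴ = 8.75 × 10^-13 GeV⁴.
Result: 8.75 × 10^-13 × 2.316 × 10^20 = 2.026 × 10^8 kg/m³.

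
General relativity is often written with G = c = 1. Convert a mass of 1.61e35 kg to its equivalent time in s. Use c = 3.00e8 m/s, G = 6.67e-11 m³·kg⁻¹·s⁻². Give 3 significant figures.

Mass → time via G/c³.
1.61e35 kg × (G/c³) = 0.398 s

0.398 s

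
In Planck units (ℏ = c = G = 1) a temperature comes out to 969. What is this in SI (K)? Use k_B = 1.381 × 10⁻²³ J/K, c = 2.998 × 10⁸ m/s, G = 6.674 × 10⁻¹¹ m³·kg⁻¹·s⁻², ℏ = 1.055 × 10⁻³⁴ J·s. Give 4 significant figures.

One Planck temperature: T_P = √(ℏc⁵/G) / k_B = 1.417 × 10³² K.
969 × 1.417 × 10³² K = 1.373 × 10³⁵ K

1.373 × 10³⁵ K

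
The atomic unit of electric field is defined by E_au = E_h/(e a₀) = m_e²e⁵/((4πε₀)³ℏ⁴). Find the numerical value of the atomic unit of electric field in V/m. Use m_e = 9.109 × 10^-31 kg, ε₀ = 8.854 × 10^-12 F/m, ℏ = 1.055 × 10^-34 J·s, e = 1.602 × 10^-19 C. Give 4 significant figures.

E_au = E_h/(e a₀) = m_e²e⁵/((4πε₀)³ℏ⁴)
E_h = 4.354 × 10^-18 J
a₀ = 5.297 × 10^-11 m
E_h/(e·a₀) = 5.131 × 10^11 V/m

5.131 × 10^11 V/m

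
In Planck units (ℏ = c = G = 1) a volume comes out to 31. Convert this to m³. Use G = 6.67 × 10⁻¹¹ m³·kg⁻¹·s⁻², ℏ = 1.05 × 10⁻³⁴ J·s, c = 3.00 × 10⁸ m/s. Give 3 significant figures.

1.30 × 10⁻¹⁰³ m³

One Planck volume: V_P = (ℏG/c³)^(3/2) = 4.18 × 10⁻¹⁰⁵ m³.
31 × 4.18 × 10⁻¹⁰⁵ m³ = 1.30 × 10⁻¹⁰³ m³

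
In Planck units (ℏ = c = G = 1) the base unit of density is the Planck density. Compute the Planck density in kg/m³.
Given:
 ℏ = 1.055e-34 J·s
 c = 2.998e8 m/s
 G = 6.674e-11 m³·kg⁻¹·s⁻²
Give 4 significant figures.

5.154e96 kg/m³

ρ_P = c⁵/(ℏG²)
  = 2.422e42 / 4.699e-55
  = 5.154e96 kg/m³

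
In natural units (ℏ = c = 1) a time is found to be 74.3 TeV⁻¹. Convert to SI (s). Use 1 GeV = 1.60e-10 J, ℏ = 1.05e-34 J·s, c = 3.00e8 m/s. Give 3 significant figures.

4.88e-26 s

A time is [E]⁻¹ in ℏ=c=1; restore one factor of ℏ.
1 GeV⁻¹ → ℏ × (1 GeV in J)⁻¹ = 6.56e-25 s.
Convert the energy scale: 74.3 TeV⁻¹ = 0.0743 GeV⁻¹.
Result: 0.0743 × 6.56e-25 = 4.88e-26 s.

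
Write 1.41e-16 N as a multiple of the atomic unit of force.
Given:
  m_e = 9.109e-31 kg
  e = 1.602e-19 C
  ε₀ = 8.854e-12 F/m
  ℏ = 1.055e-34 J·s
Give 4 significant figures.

1.715e-9

atomic unit of force: F_au = E_h/a₀ = m_e²e⁶/((4πε₀)³ℏ⁴) = 8.220e-8 N.
1.41e-16 / 8.220e-8 = 1.715e-9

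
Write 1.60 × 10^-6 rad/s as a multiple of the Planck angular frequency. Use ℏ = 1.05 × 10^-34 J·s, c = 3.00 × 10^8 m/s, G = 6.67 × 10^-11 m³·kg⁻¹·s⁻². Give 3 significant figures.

8.59 × 10^-50

Planck angular frequency: ω_P = √(c⁵/(ℏG)) = 1.86 × 10^43 rad/s.
1.60 × 10^-6 / 1.86 × 10^43 = 8.59 × 10^-50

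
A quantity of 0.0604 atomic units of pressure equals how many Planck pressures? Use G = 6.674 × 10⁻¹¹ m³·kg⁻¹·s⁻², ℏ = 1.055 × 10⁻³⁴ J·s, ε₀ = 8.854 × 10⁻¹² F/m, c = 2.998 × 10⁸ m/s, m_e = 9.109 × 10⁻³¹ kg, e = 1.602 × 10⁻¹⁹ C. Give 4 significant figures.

3.819 × 10⁻¹⁰²

atomic unit of pressure: P_au = E_h/a₀³ = m_e⁴e¹⁰/((4πε₀)⁵ℏ⁸) = 2.929 × 10¹³ Pa
Planck pressure: p_P = c⁷/(ℏG²) = 4.632 × 10¹¹³ Pa
0.0604 × 2.929 × 10¹³ / 4.632 × 10¹¹³ = 3.819 × 10⁻¹⁰²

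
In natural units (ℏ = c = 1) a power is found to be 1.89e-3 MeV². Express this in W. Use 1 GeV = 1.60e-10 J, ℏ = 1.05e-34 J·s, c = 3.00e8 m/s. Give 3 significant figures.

4.61e5 W

Power is [E]/[T] = [E]²/ℏ.
1 GeV² → 1/ℏ × (1 GeV in J)² = 2.44e14 W.
Convert the energy scale: 1.89e-3 MeV² = 1.89e-9 GeV².
Result: 1.89e-9 × 2.44e14 = 4.61e5 W.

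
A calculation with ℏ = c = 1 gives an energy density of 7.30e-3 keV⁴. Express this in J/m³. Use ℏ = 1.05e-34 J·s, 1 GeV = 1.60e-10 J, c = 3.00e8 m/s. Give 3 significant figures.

[E]/[L]³ = [E]⁴/(ℏc)³; restore (ℏc)⁻³.
1 GeV⁴ → 1/(ℏc)³ × (1 GeV in J)⁴ = 2.10e37 J/m³.
Convert the energy scale: 7.30e-3 keV⁴ = 7.30e-27 GeV⁴.
Result: 7.30e-27 × 2.10e37 = 1.53e11 J/m³.

1.53e11 J/m³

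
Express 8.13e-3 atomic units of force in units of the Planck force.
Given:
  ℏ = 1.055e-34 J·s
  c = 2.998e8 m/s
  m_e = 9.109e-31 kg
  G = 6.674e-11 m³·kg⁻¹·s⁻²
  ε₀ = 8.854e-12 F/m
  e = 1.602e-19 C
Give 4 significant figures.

atomic unit of force: F_au = E_h/a₀ = m_e²e⁶/((4πε₀)³ℏ⁴) = 8.220e-8 N
Planck force: F_P = c⁴/G = 1.210e44 N
8.13e-3 × 8.220e-8 / 1.210e44 = 5.521e-54

5.521e-54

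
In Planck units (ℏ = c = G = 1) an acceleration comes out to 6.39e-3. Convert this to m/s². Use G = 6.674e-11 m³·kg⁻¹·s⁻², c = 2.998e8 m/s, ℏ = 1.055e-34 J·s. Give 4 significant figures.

One Planck acceleration: a_P = √(c⁷/(ℏG)) = 5.560e51 m/s².
6.39e-3 × 5.560e51 m/s² = 3.553e49 m/s²

3.553e49 m/s²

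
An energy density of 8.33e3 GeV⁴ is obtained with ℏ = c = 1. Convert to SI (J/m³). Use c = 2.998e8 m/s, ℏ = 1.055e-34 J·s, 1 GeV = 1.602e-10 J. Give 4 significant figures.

[E]/[L]³ = [E]⁴/(ℏc)³; restore (ℏc)⁻³.
1 GeV⁴ → 1/(ℏc)³ × (1 GeV in J)⁴ = 2.082e37 J/m³.
Result: 8.33e3 × 2.082e37 = 1.734e41 J/m³.

1.734e41 J/m³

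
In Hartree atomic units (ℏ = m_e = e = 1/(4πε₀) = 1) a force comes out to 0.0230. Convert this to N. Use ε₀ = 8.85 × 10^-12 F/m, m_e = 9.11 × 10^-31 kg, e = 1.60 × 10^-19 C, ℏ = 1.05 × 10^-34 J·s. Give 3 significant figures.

One atomic unit of force: F_au = E_h/a₀ = m_e²e⁶/((4πε₀)³ℏ⁴) = 8.33 × 10^-8 N.
0.0230 × 8.33 × 10^-8 N = 1.92 × 10^-9 N

1.92 × 10^-9 N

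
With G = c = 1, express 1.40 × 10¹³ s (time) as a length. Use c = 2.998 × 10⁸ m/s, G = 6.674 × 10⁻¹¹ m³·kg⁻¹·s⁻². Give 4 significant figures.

4.197 × 10²¹ m

Time → length via c.
1.40 × 10¹³ s × (c) = 4.197 × 10²¹ m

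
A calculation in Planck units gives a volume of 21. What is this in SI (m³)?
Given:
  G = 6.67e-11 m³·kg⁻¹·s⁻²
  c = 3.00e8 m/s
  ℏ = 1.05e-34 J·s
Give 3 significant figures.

One Planck volume: V_P = (ℏG/c³)^(3/2) = 4.18e-105 m³.
21 × 4.18e-105 m³ = 8.77e-104 m³

8.77e-104 m³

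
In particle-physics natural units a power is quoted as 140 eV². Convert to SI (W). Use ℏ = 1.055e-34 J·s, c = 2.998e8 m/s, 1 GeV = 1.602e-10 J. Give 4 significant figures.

0.03406 W

Power is [E]/[T] = [E]²/ℏ.
1 GeV² → 1/ℏ × (1 GeV in J)² = 2.433e14 W.
Convert the energy scale: 140 eV² = 1.40e-16 GeV².
Result: 1.40e-16 × 2.433e14 = 0.03406 W.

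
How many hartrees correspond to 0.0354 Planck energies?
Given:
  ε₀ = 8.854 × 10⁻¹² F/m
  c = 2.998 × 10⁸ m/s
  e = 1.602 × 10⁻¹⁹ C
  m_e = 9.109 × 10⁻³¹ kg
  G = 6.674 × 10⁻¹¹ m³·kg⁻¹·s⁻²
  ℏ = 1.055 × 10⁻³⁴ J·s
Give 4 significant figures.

Planck energy: E_P = √(ℏc⁵/G) = 1.957 × 10⁹ J
hartree: E_h = m_e e⁴/(4πε₀ℏ)² = 4.354 × 10⁻¹⁸ J
0.0354 × 1.957 × 10⁹ / 4.354 × 10⁻¹⁸ = 1.591 × 10²⁵

1.591 × 10²⁵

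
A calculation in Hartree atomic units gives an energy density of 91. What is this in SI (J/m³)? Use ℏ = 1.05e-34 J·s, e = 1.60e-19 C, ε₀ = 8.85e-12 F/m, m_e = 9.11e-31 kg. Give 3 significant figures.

2.74e15 J/m³

One atomic unit of energy density: u_au = E_h/a₀³ = m_e⁴e¹⁰/((4πε₀)⁵ℏ⁸) = 3.01e13 J/m³.
91 × 3.01e13 J/m³ = 2.74e15 J/m³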